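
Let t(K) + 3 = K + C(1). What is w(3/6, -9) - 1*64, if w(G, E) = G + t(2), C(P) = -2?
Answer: -133/2 ≈ -66.500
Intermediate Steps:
t(K) = -5 + K (t(K) = -3 + (K - 2) = -3 + (-2 + K) = -5 + K)
w(G, E) = -3 + G (w(G, E) = G + (-5 + 2) = G - 3 = -3 + G)
w(3/6, -9) - 1*64 = (-3 + 3/6) - 1*64 = (-3 + 3*(⅙)) - 64 = (-3 + ½) - 64 = -5/2 - 64 = -133/2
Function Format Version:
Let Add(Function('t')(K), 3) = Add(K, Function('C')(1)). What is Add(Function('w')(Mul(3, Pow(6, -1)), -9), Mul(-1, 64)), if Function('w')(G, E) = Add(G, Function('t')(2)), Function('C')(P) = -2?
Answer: Rational(-133, 2) ≈ -66.500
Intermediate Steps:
Function('t')(K) = Add(-5, K) (Function('t')(K) = Add(-3, Add(K, -2)) = Add(-3, Add(-2, K)) = Add(-5, K))
Function('w')(G, E) = Add(-3, G) (Function('w')(G, E) = Add(G, Add(-5, 2)) = Add(G, -3) = Add(-3, G))
Add(Function('w')(Mul(3, Pow(6, -1)), -9), Mul(-1, 64)) = Add(Add(-3, Mul(3, Pow(6, -1))), Mul(-1, 64)) = Add(Add(-3, Mul(3, Rational(1, 6))), -64) = Add(Add(-3, Rational(1, 2)), -64) = Add(Rational(-5, 2), -64) = Rational(-133, 2)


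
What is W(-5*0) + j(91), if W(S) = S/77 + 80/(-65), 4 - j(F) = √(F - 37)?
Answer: 36/13 - 3*√6 ≈ -4.5792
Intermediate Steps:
j(F) = 4 - √(-37 + F) (j(F) = 4 - √(F - 37) = 4 - √(-37 + F))
W(S) = -16/13 + S/77 (W(S) = S*(1/77) + 80*(-1/65) = S/77 - 16/13 = -16/13 + S/77)
W(-5*0) + j(91) = (-16/13 + (-5*0)/77) + (4 - √(-37 + 91)) = (-16/13 + (1/77)*0) + (4 - √54) = (-16/13 + 0) + (4 - 3*√6) = -16/13 + (4 - 3*√6) = 36/13 - 3*√6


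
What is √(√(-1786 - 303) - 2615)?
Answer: √(-2615 + I*√2089) ≈ 0.4469 + 51.139*I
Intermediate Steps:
√(√(-1786 - 303) - 2615) = √(√(-2089) - 2615) = √(I*√2089 - 2615) = √(-2615 + I*√2089)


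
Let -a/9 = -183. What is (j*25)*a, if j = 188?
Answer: 7740900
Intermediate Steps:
a = 1647 (a = -9*(-183) = 1647)
(j*25)*a = (188*25)*1647 = 4700*1647 = 7740900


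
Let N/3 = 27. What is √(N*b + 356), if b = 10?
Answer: √1166 ≈ 34.147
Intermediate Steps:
N = 81 (N = 3*27 = 81)
√(N*b + 356) = √(81*10 + 356) = √(810 + 356) = √1166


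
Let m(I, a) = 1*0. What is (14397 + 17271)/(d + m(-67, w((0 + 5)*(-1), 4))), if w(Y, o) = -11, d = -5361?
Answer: -10556/1787 ≈ -5.9071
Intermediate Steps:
m(I, a) = 0
(14397 + 17271)/(d + m(-67, w((0 + 5)*(-1), 4))) = (14397 + 17271)/(-5361 + 0) = 31668/(-5361) = 31668*(-1/5361) = -10556/1787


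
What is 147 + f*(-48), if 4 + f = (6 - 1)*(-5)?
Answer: 1539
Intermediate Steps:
f = -29 (f = -4 + (6 - 1)*(-5) = -4 + 5*(-5) = -4 - 25 = -29)
147 + f*(-48) = 147 - 29*(-48) = 147 + 1392 = 1539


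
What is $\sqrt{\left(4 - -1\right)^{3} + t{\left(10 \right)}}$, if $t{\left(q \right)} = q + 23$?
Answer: $\sqrt{158} \approx 12.57$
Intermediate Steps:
$t{\left(q \right)} = 23 + q$
$\sqrt{\left(4 - -1\right)^{3} + t{\left(10 \right)}} = \sqrt{\left(4 - -1\right)^{3} + \left(23 + 10\right)} = \sqrt{\left(4 + 1\right)^{3} + 33} = \sqrt{5^{3} + 33} = \sqrt{125 + 33} = \sqrt{158}$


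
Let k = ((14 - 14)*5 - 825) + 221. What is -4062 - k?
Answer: -3458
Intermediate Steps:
k = -604 (k = (0*5 - 825) + 221 = (0 - 825) + 221 = -825 + 221 = -604)
-4062 - k = -4062 - 1*(-604) = -4062 + 604 = -3458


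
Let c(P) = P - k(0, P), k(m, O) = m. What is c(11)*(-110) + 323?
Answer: -887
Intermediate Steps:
c(P) = P (c(P) = P - 1*0 = P + 0 = P)
c(11)*(-110) + 323 = 11*(-110) + 323 = -1210 + 323 = -887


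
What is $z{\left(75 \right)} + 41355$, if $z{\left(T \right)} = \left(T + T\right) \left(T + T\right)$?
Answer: $63855$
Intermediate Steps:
$z{\left(T \right)} = 4 T^{2}$ ($z{\left(T \right)} = 2 T 2 T = 4 T^{2}$)
$z{\left(75 \right)} + 41355 = 4 \cdot 75^{2} + 41355 = 4 \cdot 5625 + 41355 = 22500 + 41355 = 63855$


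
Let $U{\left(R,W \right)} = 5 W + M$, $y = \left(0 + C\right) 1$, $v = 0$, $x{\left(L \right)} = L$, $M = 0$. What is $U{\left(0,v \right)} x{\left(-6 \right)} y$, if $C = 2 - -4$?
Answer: $0$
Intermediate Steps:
$C = 6$ ($C = 2 + 4 = 6$)
$y = 6$ ($y = \left(0 + 6\right) 1 = 6 \cdot 1 = 6$)
$U{\left(R,W \right)} = 5 W$ ($U{\left(R,W \right)} = 5 W + 0 = 5 W$)
$U{\left(0,v \right)} x{\left(-6 \right)} y = 5 \cdot 0 \left(-6\right) 6 = 0 \left(-6\right) 6 = 0 \cdot 6 = 0$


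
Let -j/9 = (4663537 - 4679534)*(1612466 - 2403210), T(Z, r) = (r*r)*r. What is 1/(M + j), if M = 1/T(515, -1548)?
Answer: -3709478592/422308505629979195905 ≈ -8.7838e-12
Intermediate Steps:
T(Z, r) = r³ (T(Z, r) = r²*r = r³)
j = -113845785912 (j = -9*(4663537 - 4679534)*(1612466 - 2403210) = -(-143973)*(-790744) = -9*12649531768 = -113845785912)
M = -1/3709478592 (M = 1/((-1548)³) = 1/(-3709478592) = -1/3709478592 ≈ -2.6958e-10)
1/(M + j) = 1/(-1/3709478592 - 113845785912) = 1/(-422308505629979195905/3709478592) = -3709478592/422308505629979195905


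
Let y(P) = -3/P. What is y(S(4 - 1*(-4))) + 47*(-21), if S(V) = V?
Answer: -7899/8 ≈ -987.38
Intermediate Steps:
y(S(4 - 1*(-4))) + 47*(-21) = -3/(4 - 1*(-4)) + 47*(-21) = -3/(4 + 4) - 987 = -3/8 - 987 = -7899/8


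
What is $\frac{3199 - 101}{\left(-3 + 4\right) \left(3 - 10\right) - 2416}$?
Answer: $- \frac{3098}{2423} \approx -1.2786$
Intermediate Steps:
$\frac{3199 - 101}{\left(-3 + 4\right) \left(3 - 10\right) - 2416} = \frac{3098}{1 \left(-7\right) - 2416} = \frac{3098}{-7 - 2416} = \frac{3098}{-2423} = 3098 \left(- \frac{1}{2423}\right) = - \frac{3098}{2423}$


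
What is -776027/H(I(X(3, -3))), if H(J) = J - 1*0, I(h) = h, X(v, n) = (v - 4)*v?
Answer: 776027/3 ≈ 2.5868e+5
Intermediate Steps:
X(v, n) = v*(-4 + v) (X(v, n) = (-4 + v)*v = v*(-4 + v))
H(J) = J (H(J) = J + 0 = J)
-776027/H(I(X(3, -3))) = -776027*1/(3*(-4 + 3)) = -776027/(3*(-1)) = -776027/(-3) = -776027*(-1/3) = 776027/3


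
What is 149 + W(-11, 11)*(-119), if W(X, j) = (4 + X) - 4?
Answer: 1458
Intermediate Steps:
W(X, j) = X
149 + W(-11, 11)*(-119) = 149 - 11*(-119) = 149 + 1309 = 1458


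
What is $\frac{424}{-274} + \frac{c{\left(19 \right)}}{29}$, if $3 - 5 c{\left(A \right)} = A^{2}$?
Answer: $- \frac{79786}{19865} \approx -4.0164$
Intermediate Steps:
$c{\left(A \right)} = \frac{3}{5} - \frac{A^{2}}{5}$
$\frac{424}{-274} + \frac{c{\left(19 \right)}}{29} = \frac{424}{-274} + \frac{\frac{3}{5} - \frac{19^{2}}{5}}{29} = 424 \left(- \frac{1}{274}\right) + \left(\frac{3}{5} - \frac{361}{5}\right) \frac{1}{29} = - \frac{212}{137} + \left(\frac{3}{5} - \frac{361}{5}\right) \frac{1}{29} = - \frac{212}{137} - \frac{358}{145} = - \frac{79786}{19865}$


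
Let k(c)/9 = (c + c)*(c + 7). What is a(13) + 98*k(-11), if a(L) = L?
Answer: 77629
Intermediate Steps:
k(c) = 18*c*(7 + c) (k(c) = 9*((c + c)*(c + 7)) = 9*((2*c)*(7 + c)) = 9*(2*c*(7 + c)) = 18*c*(7 + c))
a(13) + 98*k(-11) = 13 + 98*(18*(-11)*(7 - 11)) = 13 + 98*(18*(-11)*(-4)) = 13 + 98*792 = 13 + 77616 = 77629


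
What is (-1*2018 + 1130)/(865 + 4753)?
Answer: -444/2809 ≈ -0.15806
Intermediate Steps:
(-1*2018 + 1130)/(865 + 4753) = (-2018 + 1130)/5618 = -888*1/5618 = -444/2809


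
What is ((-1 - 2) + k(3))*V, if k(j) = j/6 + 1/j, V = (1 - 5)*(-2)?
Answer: -52/3 ≈ -17.333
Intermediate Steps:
V = 8 (V = -4*(-2) = 8)
k(j) = 1/j + j/6 (k(j) = j*(1/6) + 1/j = j/6 + 1/j = 1/j + j/6)
((-1 - 2) + k(3))*V = ((-1 - 2) + (1/3 + (1/6)*3))*8 = (-3 + (1/3 + 1/2))*8 = (-3 + 5/6)*8 = -13/6*8 = -52/3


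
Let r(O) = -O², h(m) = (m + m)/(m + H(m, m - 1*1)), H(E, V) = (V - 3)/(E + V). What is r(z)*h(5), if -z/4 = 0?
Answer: 0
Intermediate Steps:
z = 0 (z = -4*0 = 0)
H(E, V) = (-3 + V)/(E + V)
h(m) = 2*m/(m + (-4 + m)/(-1 + 2*m)) (h(m) = (m + m)/(m + (-3 + (m - 1*1))/(m + (m - 1*1))) = (2*m)/(m + (-3 + (m - 1))/(m + (m - 1))) = (2*m)/(m + (-3 + (-1 + m))/(m + (-1 + m))) = (2*m)/(m + (-4 + m)/(-1 + 2*m)) = 2*m/(m + (-4 + m)/(-1 + 2*m)))
r(z)*h(5) = (-1*0²)*(5*(-1 + 2*5)/(-2 + 5²)) = (-1*0)*(5*(-1 + 10)/(-2 + 25)) = 0*(5*9/23) = 0*(5*(1/23)*9) = 0*(45/23) = 0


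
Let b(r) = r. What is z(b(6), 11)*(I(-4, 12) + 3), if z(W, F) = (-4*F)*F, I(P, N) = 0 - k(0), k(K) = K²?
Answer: -1452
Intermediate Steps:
I(P, N) = 0 (I(P, N) = 0 - 1*0² = 0 - 1*0 = 0 + 0 = 0)
z(W, F) = -4*F²
z(b(6), 11)*(I(-4, 12) + 3) = (-4*11²)*(0 + 3) = -4*121*3 = -484*3 = -1452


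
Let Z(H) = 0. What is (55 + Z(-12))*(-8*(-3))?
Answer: 1320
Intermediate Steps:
(55 + Z(-12))*(-8*(-3)) = (55 + 0)*(-8*(-3)) = 55*24 = 1320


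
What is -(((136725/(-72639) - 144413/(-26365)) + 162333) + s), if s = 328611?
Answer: -313409036840374/638375745 ≈ -4.9095e+5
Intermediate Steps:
-(((136725/(-72639) - 144413/(-26365)) + 162333) + s) = -(((136725/(-72639) - 144413/(-26365)) + 162333) + 328611) = -(((136725*(-1/72639) - 144413*(-1/26365)) + 162333) + 328611) = -(((-45575/24213 + 144413/26365) + 162333) + 328611) = -((2295087094/638375745 + 162333) + 328611) = -(103631744900179/638375745 + 328611) = -1*313409036840374/638375745 = -313409036840374/638375745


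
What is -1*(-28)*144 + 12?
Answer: 4044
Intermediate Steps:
-1*(-28)*144 + 12 = 28*144 + 12 = 4032 + 12 = 4044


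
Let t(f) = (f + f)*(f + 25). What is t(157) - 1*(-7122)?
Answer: 64270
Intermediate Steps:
t(f) = 2*f*(25 + f) (t(f) = (2*f)*(25 + f) = 2*f*(25 + f))
t(157) - 1*(-7122) = 2*157*(25 + 157) - 1*(-7122) = 2*157*182 + 7122 = 57148 + 7122 = 64270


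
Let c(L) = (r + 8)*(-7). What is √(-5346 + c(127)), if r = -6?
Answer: 4*I*√335 ≈ 73.212*I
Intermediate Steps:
c(L) = -14 (c(L) = (-6 + 8)*(-7) = 2*(-7) = -14)
√(-5346 + c(127)) = √(-5346 - 14) = √(-5360) = 4*I*√335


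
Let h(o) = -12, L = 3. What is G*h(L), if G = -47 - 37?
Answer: 1008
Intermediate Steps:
G = -84
G*h(L) = -84*(-12) = 1008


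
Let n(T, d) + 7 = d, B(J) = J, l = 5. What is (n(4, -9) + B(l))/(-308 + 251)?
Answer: 11/57 ≈ 0.19298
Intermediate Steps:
n(T, d) = -7 + d
(n(4, -9) + B(l))/(-308 + 251) = ((-7 - 9) + 5)/(-308 + 251) = (-16 + 5)/(-57) = -11*(-1/57) = 11/57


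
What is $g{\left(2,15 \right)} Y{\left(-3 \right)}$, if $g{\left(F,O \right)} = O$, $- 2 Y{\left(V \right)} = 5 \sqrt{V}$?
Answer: $- \frac{75 i \sqrt{3}}{2} \approx - 64.952 i$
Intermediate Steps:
$Y{\left(V \right)} = - \frac{5 \sqrt{V}}{2}$
$g{\left(2,15 \right)} Y{\left(-3 \right)} = 15 \left(- \frac{5 \sqrt{-3}}{2}\right) = 15 \left(- \frac{5 i \sqrt{3}}{2}\right) = - \frac{75 i \sqrt{3}}{2}$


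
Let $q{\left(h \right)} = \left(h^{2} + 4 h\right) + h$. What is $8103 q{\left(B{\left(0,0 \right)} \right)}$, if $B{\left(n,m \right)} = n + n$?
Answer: $0$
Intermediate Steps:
$B{\left(n,m \right)} = 2 n$
$q{\left(h \right)} = h^{2} + 5 h$
$8103 q{\left(B{\left(0,0 \right)} \right)} = 8103 \cdot 2 \cdot 0 \left(5 + 2 \cdot 0\right) = 8103 \cdot 0 \left(5 + 0\right) = 8103 \cdot 0 \cdot 5 = 8103 \cdot 0 = 0$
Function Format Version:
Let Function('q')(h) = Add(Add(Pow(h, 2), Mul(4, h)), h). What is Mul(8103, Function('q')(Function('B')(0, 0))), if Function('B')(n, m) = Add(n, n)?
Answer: 0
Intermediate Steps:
Function('B')(n, m) = Mul(2, n)
Function('q')(h) = Add(Pow(h, 2), Mul(5, h))
Mul(8103, Function('q')(Function('B')(0, 0))) = Mul(8103, Mul(Mul(2, 0), Add(5, Mul(2, 0)))) = Mul(8103, Mul(0, Add(5, 0))) = Mul(8103, Mul(0, 5)) = Mul(8103, 0) = 0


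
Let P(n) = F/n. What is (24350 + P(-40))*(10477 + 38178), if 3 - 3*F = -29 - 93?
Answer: 28432765625/24 ≈ 1.1847e+9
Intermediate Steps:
F = 125/3 (F = 1 - (-29 - 93)/3 = 1 - 1/3*(-122) = 1 + 122/3 = 125/3 ≈ 41.667)
P(n) = 125/(3*n)
(24350 + P(-40))*(10477 + 38178) = (24350 + (125/3)/(-40))*(10477 + 38178) = (24350 + (125/3)*(-1/40))*48655 = (24350 - 25/24)*48655 = (584375/24)*48655 = 28432765625/24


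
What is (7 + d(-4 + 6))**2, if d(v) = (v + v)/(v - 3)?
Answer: 9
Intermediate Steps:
d(v) = 2*v/(-3 + v) (d(v) = (2*v)/(-3 + v) = 2*v/(-3 + v))
(7 + d(-4 + 6))**2 = (7 + 2*(-4 + 6)/(-3 + (-4 + 6)))**2 = (7 + 2*2/(-3 + 2))**2 = (7 + 2*2/(-1))**2 = (7 + 2*2*(-1))**2 = (7 - 4)**2 = 3**2 = 9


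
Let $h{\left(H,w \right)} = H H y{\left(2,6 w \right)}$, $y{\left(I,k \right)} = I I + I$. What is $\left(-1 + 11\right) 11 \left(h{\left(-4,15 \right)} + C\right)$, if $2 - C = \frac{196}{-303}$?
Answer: $\frac{3287900}{303} \approx 10851.0$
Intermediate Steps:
$C = \frac{802}{303}$ ($C = 2 - \frac{196}{-303} = 2 - 196 \left(- \frac{1}{303}\right) = 2 - - \frac{196}{303} = 2 + \frac{196}{303} = \frac{802}{303} \approx 2.6469$)
$y{\left(I,k \right)} = I + I^{2}$ ($y{\left(I,k \right)} = I^{2} + I = I + I^{2}$)
$h{\left(H,w \right)} = 6 H^{2}$ ($h{\left(H,w \right)} = H H 2 \left(1 + 2\right) = H^{2} \cdot 2 \cdot 3 = H^{2} \cdot 6 = 6 H^{2}$)
$\left(-1 + 11\right) 11 \left(h{\left(-4,15 \right)} + C\right) = \left(-1 + 11\right) 11 \left(6 \left(-4\right)^{2} + \frac{802}{303}\right) = 10 \cdot 11 \left(6 \cdot 16 + \frac{802}{303}\right) = 110 \left(96 + \frac{802}{303}\right) = 110 \cdot \frac{29890}{303} = \frac{3287900}{303}$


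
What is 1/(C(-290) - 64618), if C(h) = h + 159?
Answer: -1/64749 ≈ -1.5444e-5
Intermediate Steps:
C(h) = 159 + h
1/(C(-290) - 64618) = 1/((159 - 290) - 64618) = 1/(-131 - 64618) = 1/(-64749) = -1/64749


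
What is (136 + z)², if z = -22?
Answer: 12996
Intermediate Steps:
(136 + z)² = (136 - 22)² = 114² = 12996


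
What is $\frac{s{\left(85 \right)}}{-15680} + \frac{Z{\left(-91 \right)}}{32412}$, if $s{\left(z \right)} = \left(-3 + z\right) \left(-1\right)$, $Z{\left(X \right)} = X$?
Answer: $\frac{153863}{63527520} \approx 0.002422$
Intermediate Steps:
$s{\left(z \right)} = 3 - z$
$\frac{s{\left(85 \right)}}{-15680} + \frac{Z{\left(-91 \right)}}{32412} = \frac{3 - 85}{-15680} - \frac{91}{32412} = \left(3 - 85\right) \left(- \frac{1}{15680}\right) - \frac{91}{32412} = \left(-82\right) \left(- \frac{1}{15680}\right) - \frac{91}{32412} = \frac{41}{7840} - \frac{91}{32412} = \frac{153863}{63527520}$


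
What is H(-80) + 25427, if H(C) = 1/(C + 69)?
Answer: 279696/11 ≈ 25427.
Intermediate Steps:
H(C) = 1/(69 + C)
H(-80) + 25427 = 1/(69 - 80) + 25427 = 1/(-11) + 25427 = -1/11 + 25427 = 279696/11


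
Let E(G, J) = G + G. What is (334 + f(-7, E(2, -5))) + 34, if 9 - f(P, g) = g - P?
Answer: 366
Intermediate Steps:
E(G, J) = 2*G
f(P, g) = 9 + P - g (f(P, g) = 9 - (g - P) = 9 + (P - g) = 9 + P - g)
(334 + f(-7, E(2, -5))) + 34 = (334 + (9 - 7 - 2*2)) + 34 = (334 + (9 - 7 - 1*4)) + 34 = (334 + (9 - 7 - 4)) + 34 = (334 - 2) + 34 = 332 + 34 = 366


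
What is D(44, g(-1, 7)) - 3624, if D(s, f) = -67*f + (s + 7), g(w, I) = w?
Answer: -3506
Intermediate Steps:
D(s, f) = 7 + s - 67*f (D(s, f) = -67*f + (7 + s) = 7 + s - 67*f)
D(44, g(-1, 7)) - 3624 = (7 + 44 - 67*(-1)) - 3624 = (7 + 44 + 67) - 3624 = 118 - 3624 = -3506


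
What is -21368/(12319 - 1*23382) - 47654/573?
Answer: -514952338/6339099 ≈ -81.234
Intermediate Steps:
-21368/(12319 - 1*23382) - 47654/573 = -21368/(12319 - 23382) - 47654*1/573 = -21368/(-11063) - 47654/573 = -21368*(-1/11063) - 47654/573 = 21368/11063 - 47654/573 = -514952338/6339099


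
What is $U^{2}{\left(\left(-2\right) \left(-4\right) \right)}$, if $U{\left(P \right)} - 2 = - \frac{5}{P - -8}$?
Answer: $\frac{729}{256} \approx 2.8477$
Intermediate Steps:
$U{\left(P \right)} = 2 - \frac{5}{8 + P}$ ($U{\left(P \right)} = 2 - \frac{5}{P - -8} = 2 - \frac{5}{P + 8} = 2 - \frac{5}{8 + P}$)
$U^{2}{\left(\left(-2\right) \left(-4\right) \right)} = \left(\frac{11 + 2 \left(\left(-2\right) \left(-4\right)\right)}{8 - -8}\right)^{2} = \left(\frac{11 + 2 \cdot 8}{8 + 8}\right)^{2} = \left(\frac{11 + 16}{16}\right)^{2} = \left(\frac{1}{16} \cdot 27\right)^{2} = \left(\frac{27}{16}\right)^{2} = \frac{729}{256}$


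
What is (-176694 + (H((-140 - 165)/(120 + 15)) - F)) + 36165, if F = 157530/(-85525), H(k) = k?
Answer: -64901403458/461835 ≈ -1.4053e+5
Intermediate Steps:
F = -31506/17105 (F = 157530*(-1/85525) = -31506/17105 ≈ -1.8419)
(-176694 + (H((-140 - 165)/(120 + 15)) - F)) + 36165 = (-176694 + ((-140 - 165)/(120 + 15) - 1*(-31506/17105))) + 36165 = (-176694 + (-305/135 + 31506/17105)) + 36165 = (-176694 + (-305*1/135 + 31506/17105)) + 36165 = (-176694 + (-61/27 + 31506/17105)) + 36165 = (-176694 - 192743/461835) + 36165 = -81603666233/461835 + 36165 = -64901403458/461835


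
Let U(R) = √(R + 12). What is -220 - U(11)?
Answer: -220 - √23 ≈ -224.80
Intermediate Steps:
U(R) = √(12 + R)
-220 - U(11) = -220 - √(12 + 11) = -220 - √23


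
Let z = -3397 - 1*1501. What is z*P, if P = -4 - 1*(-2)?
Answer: 9796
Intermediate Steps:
P = -2 (P = -4 + 2 = -2)
z = -4898 (z = -3397 - 1501 = -4898)
z*P = -4898*(-2) = 9796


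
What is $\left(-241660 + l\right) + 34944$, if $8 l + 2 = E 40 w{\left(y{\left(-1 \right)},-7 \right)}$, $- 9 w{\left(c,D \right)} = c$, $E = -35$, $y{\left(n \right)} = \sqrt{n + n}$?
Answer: $- \frac{826865}{4} + \frac{175 i \sqrt{2}}{9} \approx -2.0672 \cdot 10^{5} + 27.499 i$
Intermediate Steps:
$y{\left(n \right)} = \sqrt{2} \sqrt{n}$ ($y{\left(n \right)} = \sqrt{2 n} = \sqrt{2} \sqrt{n}$)
$w{\left(c,D \right)} = - \frac{c}{9}$
$l = - \frac{1}{4} + \frac{175 i \sqrt{2}}{9}$ ($l = - \frac{1}{4} + \frac{\left(-35\right) 40 \left(- \frac{\sqrt{2} \sqrt{-1}}{9}\right)}{8} = - \frac{1}{4} + \frac{\left(-1400\right) \left(- \frac{\sqrt{2} i}{9}\right)}{8} = - \frac{1}{4} + \frac{\left(-1400\right) \left(- \frac{i \sqrt{2}}{9}\right)}{8} = - \frac{1}{4} + \frac{\frac{1400}{9} i \sqrt{2}}{8} = - \frac{1}{4} + \frac{175 i \sqrt{2}}{9} \approx -0.25 + 27.499 i$)
$\left(-241660 + l\right) + 34944 = \left(-241660 - \left(\frac{1}{4} - \frac{175 i \sqrt{2}}{9}\right)\right) + 34944 = \left(- \frac{966641}{4} + \frac{175 i \sqrt{2}}{9}\right) + 34944 = - \frac{826865}{4} + \frac{175 i \sqrt{2}}{9}$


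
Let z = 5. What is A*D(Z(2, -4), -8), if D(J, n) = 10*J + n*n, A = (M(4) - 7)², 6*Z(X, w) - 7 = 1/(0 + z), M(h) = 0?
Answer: 3724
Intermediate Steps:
Z(X, w) = 6/5 (Z(X, w) = 7/6 + 1/(6*(0 + 5)) = 7/6 + (⅙)/5 = 7/6 + (⅙)*(⅕) = 7/6 + 1/30 = 6/5)
A = 49 (A = (0 - 7)² = (-7)² = 49)
D(J, n) = n² + 10*J (D(J, n) = 10*J + n² = n² + 10*J)
A*D(Z(2, -4), -8) = 49*((-8)² + 10*(6/5)) = 49*(64 + 12) = 49*76 = 3724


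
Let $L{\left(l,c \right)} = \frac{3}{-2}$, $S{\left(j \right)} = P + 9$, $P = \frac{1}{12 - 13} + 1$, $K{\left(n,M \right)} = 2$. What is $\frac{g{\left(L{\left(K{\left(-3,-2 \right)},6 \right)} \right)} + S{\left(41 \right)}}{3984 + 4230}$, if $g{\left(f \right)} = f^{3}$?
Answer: $\frac{15}{21904} \approx 0.00068481$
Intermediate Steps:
$P = 0$ ($P = \frac{1}{-1} + 1 = -1 + 1 = 0$)
$S{\left(j \right)} = 9$ ($S{\left(j \right)} = 0 + 9 = 9$)
$L{\left(l,c \right)} = - \frac{3}{2}$ ($L{\left(l,c \right)} = 3 \left(- \frac{1}{2}\right) = - \frac{3}{2}$)
$\frac{g{\left(L{\left(K{\left(-3,-2 \right)},6 \right)} \right)} + S{\left(41 \right)}}{3984 + 4230} = \frac{\left(- \frac{3}{2}\right)^{3} + 9}{3984 + 4230} = \frac{- \frac{27}{8} + 9}{8214} = \frac{45}{8} \cdot \frac{1}{8214} = \frac{15}{21904}$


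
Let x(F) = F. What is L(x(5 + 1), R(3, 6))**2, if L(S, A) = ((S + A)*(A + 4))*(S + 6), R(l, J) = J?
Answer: 2073600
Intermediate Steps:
L(S, A) = (4 + A)*(6 + S)*(A + S) (L(S, A) = ((A + S)*(4 + A))*(6 + S) = ((4 + A)*(A + S))*(6 + S) = (4 + A)*(6 + S)*(A + S))
L(x(5 + 1), R(3, 6))**2 = (4*(5 + 1)**2 + 6*6**2 + 24*6 + 24*(5 + 1) + 6*(5 + 1)**2 + (5 + 1)*6**2 + 10*6*(5 + 1))**2 = (4*6**2 + 6*36 + 144 + 24*6 + 6*6**2 + 6*36 + 10*6*6)**2 = (4*36 + 216 + 144 + 144 + 6*36 + 216 + 360)**2 = (144 + 216 + 144 + 144 + 216 + 216 + 360)**2 = 1440**2 = 2073600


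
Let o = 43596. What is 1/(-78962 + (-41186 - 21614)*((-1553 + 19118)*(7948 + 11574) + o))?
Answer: -1/21537104711762 ≈ -4.6432e-14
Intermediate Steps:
1/(-78962 + (-41186 - 21614)*((-1553 + 19118)*(7948 + 11574) + o)) = 1/(-78962 + (-41186 - 21614)*((-1553 + 19118)*(7948 + 11574) + 43596)) = 1/(-78962 - 62800*(17565*19522 + 43596)) = 1/(-78962 - 62800*(342903930 + 43596)) = 1/(-78962 - 62800*342947526) = 1/(-78962 - 21537104632800) = 1/(-21537104711762) = -1/21537104711762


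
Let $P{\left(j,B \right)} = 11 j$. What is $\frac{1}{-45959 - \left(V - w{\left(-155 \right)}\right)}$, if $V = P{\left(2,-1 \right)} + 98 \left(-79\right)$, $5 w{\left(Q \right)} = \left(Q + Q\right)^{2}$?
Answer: $- \frac{1}{19019} \approx -5.2579 \cdot 10^{-5}$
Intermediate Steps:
$w{\left(Q \right)} = \frac{4 Q^{2}}{5}$ ($w{\left(Q \right)} = \frac{\left(Q + Q\right)^{2}}{5} = \frac{\left(2 Q\right)^{2}}{5} = \frac{4 Q^{2}}{5}$)
$V = -7720$ ($V = 11 \cdot 2 + 98 \left(-79\right) = 22 - 7742 = -7720$)
$\frac{1}{-45959 - \left(V - w{\left(-155 \right)}\right)} = \frac{1}{-45959 + \left(\frac{4 \left(-155\right)^{2}}{5} - -7720\right)} = \frac{1}{-45959 + \left(\frac{4}{5} \cdot 24025 + 7720\right)} = \frac{1}{-45959 + \left(19220 + 7720\right)} = \frac{1}{-45959 + 26940} = \frac{1}{-19019} = - \frac{1}{19019}$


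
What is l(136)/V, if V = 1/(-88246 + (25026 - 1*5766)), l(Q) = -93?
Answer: 6415698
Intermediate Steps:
V = -1/68986 (V = 1/(-88246 + (25026 - 5766)) = 1/(-88246 + 19260) = 1/(-68986) = -1/68986 ≈ -1.4496e-5)
l(136)/V = -93/(-1/68986) = -93*(-68986) = 6415698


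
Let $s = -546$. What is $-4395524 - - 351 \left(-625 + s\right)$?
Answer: $-4806545$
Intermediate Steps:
$-4395524 - - 351 \left(-625 + s\right) = -4395524 - - 351 \left(-625 - 546\right) = -4395524 - \left(-351\right) \left(-1171\right) = -4395524 - 411021 = -4806545$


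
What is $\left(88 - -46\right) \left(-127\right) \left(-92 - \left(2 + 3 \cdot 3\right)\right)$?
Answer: $1752854$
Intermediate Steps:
$\left(88 - -46\right) \left(-127\right) \left(-92 - \left(2 + 3 \cdot 3\right)\right) = \left(88 + 46\right) \left(-127\right) \left(-92 - \left(2 + 9\right)\right) = 134 \left(-127\right) \left(-92 - 11\right) = - 17018 \left(-92 - 11\right) = \left(-17018\right) \left(-103\right) = 1752854$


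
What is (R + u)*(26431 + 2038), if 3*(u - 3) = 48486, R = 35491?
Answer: 1470594664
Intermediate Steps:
u = 16165 (u = 3 + (⅓)*48486 = 3 + 16162 = 16165)
(R + u)*(26431 + 2038) = (35491 + 16165)*(26431 + 2038) = 51656*28469 = 1470594664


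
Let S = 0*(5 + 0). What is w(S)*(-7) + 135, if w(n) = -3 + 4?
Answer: 128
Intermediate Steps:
S = 0 (S = 0*5 = 0)
w(n) = 1
w(S)*(-7) + 135 = 1*(-7) + 135 = -7 + 135 = 128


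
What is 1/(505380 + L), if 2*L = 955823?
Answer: 2/1966583 ≈ 1.0170e-6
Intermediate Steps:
L = 955823/2 (L = (1/2)*955823 = 955823/2 ≈ 4.7791e+5)
1/(505380 + L) = 1/(505380 + 955823/2) = 1/(1966583/2) = 2/1966583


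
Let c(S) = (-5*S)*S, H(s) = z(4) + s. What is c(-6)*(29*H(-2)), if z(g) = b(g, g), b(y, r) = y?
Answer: -10440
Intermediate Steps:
z(g) = g
H(s) = 4 + s
c(S) = -5*S²
c(-6)*(29*H(-2)) = (-5*(-6)²)*(29*(4 - 2)) = (-5*36)*(29*2) = -180*58 = -10440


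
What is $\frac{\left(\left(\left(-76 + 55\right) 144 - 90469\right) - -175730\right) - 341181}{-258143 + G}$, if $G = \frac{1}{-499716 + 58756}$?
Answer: $\frac{114183946240}{113830737281} \approx 1.0031$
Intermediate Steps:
$G = - \frac{1}{440960}$ ($G = \frac{1}{-440960} = - \frac{1}{440960} \approx -2.2678 \cdot 10^{-6}$)
$\frac{\left(\left(\left(-76 + 55\right) 144 - 90469\right) - -175730\right) - 341181}{-258143 + G} = \frac{\left(\left(\left(-76 + 55\right) 144 - 90469\right) - -175730\right) - 341181}{-258143 - \frac{1}{440960}} = \frac{\left(\left(\left(-21\right) 144 - 90469\right) + 175730\right) - 341181}{- \frac{113830737281}{440960}} = \left(\left(\left(-3024 - 90469\right) + 175730\right) - 341181\right) \left(- \frac{440960}{113830737281}\right) = \left(\left(-93493 + 175730\right) - 341181\right) \left(- \frac{440960}{113830737281}\right) = \left(82237 - 341181\right) \left(- \frac{440960}{113830737281}\right) = \left(-258944\right) \left(- \frac{440960}{113830737281}\right) = \frac{114183946240}{113830737281}$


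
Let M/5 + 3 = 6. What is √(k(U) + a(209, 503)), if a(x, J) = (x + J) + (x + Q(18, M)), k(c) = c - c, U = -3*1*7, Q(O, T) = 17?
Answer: √938 ≈ 30.627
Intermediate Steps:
M = 15 (M = -15 + 5*6 = -15 + 30 = 15)
U = -21 (U = -3*7 = -21)
k(c) = 0
a(x, J) = 17 + J + 2*x (a(x, J) = (x + J) + (x + 17) = (J + x) + (17 + x) = 17 + J + 2*x)
√(k(U) + a(209, 503)) = √(0 + (17 + 503 + 2*209)) = √(0 + (17 + 503 + 418)) = √(0 + 938) = √938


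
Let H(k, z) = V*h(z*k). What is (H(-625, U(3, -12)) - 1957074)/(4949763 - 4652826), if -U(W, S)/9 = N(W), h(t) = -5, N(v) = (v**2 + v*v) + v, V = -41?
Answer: -1956869/296937 ≈ -6.5902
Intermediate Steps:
N(v) = v + 2*v**2 (N(v) = (v**2 + v**2) + v = 2*v**2 + v = v + 2*v**2)
U(W, S) = -9*W*(1 + 2*W)
H(k, z) = 205 (H(k, z) = -41*(-5) = 205)
(H(-625, U(3, -12)) - 1957074)/(4949763 - 4652826) = (205 - 1957074)/(4949763 - 4652826) = -1956869/296937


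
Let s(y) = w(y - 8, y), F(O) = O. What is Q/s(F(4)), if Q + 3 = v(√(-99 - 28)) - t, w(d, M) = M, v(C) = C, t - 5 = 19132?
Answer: -4785 + I*√127/4 ≈ -4785.0 + 2.8174*I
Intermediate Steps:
t = 19137 (t = 5 + 19132 = 19137)
s(y) = y
Q = -19140 + I*√127 (Q = -3 + (√(-99 - 28) - 1*19137) = -3 + (√(-127) - 19137) = -3 + (I*√127 - 19137) = -3 + (-19137 + I*√127) = -19140 + I*√127 ≈ -19140.0 + 11.269*I)
Q/s(F(4)) = (-19140 + I*√127)/4 = (-19140 + I*√127)*(¼) = -4785 + I*√127/4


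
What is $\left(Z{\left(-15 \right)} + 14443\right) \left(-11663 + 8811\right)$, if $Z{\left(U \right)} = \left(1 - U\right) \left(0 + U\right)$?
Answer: $-40506956$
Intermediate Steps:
$Z{\left(U \right)} = U \left(1 - U\right)$ ($Z{\left(U \right)} = \left(1 - U\right) U = U \left(1 - U\right)$)
$\left(Z{\left(-15 \right)} + 14443\right) \left(-11663 + 8811\right) = \left(- 15 \left(1 - -15\right) + 14443\right) \left(-11663 + 8811\right) = \left(- 15 \left(1 + 15\right) + 14443\right) \left(-2852\right) = \left(\left(-15\right) 16 + 14443\right) \left(-2852\right) = \left(-240 + 14443\right) \left(-2852\right) = 14203 \left(-2852\right) = -40506956$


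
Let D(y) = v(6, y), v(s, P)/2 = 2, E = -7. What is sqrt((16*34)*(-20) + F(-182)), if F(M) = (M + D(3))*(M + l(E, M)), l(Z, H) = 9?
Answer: sqrt(19914) ≈ 141.12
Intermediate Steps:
v(s, P) = 4 (v(s, P) = 2*2 = 4)
D(y) = 4
F(M) = (4 + M)*(9 + M) (F(M) = (M + 4)*(M + 9) = (4 + M)*(9 + M))
sqrt((16*34)*(-20) + F(-182)) = sqrt((16*34)*(-20) + (36 + (-182)**2 + 13*(-182))) = sqrt(544*(-20) + (36 + 33124 - 2366)) = sqrt(-10880 + 30794) = sqrt(19914)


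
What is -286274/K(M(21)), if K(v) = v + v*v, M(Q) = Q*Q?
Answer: -143137/97461 ≈ -1.4687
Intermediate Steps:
M(Q) = Q²
K(v) = v + v²
-286274/K(M(21)) = -286274*1/(441*(1 + 21²)) = -286274*1/(441*(1 + 441)) = -286274/(441*442) = -286274/194922 = -286274*1/194922 = -143137/97461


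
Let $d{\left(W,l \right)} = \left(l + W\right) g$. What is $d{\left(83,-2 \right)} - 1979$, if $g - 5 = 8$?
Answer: $-926$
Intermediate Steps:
$g = 13$ ($g = 5 + 8 = 13$)
$d{\left(W,l \right)} = 13 W + 13 l$ ($d{\left(W,l \right)} = \left(l + W\right) 13 = \left(W + l\right) 13 = 13 W + 13 l$)
$d{\left(83,-2 \right)} - 1979 = \left(13 \cdot 83 + 13 \left(-2\right)\right) - 1979 = \left(1079 - 26\right) - 1979 = 1053 - 1979 = -926$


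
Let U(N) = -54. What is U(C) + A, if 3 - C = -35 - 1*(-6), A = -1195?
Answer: -1249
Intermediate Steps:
C = 32 (C = 3 - (-35 - 1*(-6)) = 3 - (-35 + 6) = 3 - 1*(-29) = 3 + 29 = 32)
U(C) + A = -54 - 1195 = -1249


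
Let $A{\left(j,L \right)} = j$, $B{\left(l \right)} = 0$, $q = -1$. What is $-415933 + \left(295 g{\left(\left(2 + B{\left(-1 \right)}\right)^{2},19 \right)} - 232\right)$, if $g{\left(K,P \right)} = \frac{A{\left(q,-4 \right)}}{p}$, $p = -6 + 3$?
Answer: $- \frac{1248200}{3} \approx -4.1607 \cdot 10^{5}$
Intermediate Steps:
$p = -3$
$g{\left(K,P \right)} = \frac{1}{3}$ ($g{\left(K,P \right)} = - \frac{1}{-3} = \left(-1\right) \left(- \frac{1}{3}\right) = \frac{1}{3}$)
$-415933 + \left(295 g{\left(\left(2 + B{\left(-1 \right)}\right)^{2},19 \right)} - 232\right) = -415933 + \left(295 \cdot \frac{1}{3} - 232\right) = -415933 + \left(\frac{295}{3} - 232\right) = -415933 - \frac{401}{3} = - \frac{1248200}{3}$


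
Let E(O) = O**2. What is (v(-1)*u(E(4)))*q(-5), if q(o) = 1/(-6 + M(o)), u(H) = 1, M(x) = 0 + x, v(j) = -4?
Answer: 4/11 ≈ 0.36364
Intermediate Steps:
M(x) = x
q(o) = 1/(-6 + o)
(v(-1)*u(E(4)))*q(-5) = (-4*1)/(-6 - 5) = -4/(-11) = -4*(-1/11) = 4/11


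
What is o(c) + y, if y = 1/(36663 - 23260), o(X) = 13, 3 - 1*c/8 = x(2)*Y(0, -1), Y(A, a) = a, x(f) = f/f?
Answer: 174240/13403 ≈ 13.000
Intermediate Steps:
x(f) = 1
c = 32 (c = 24 - 8*(-1) = 24 + 8 = 32)
y = 1/13403 ≈ 7.4610e-5
o(c) + y = 13 + 1/13403 = 174240/13403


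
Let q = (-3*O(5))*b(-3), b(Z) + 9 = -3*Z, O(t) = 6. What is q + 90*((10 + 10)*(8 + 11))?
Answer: 34200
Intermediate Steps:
b(Z) = -9 - 3*Z
q = 0 (q = (-3*6)*(-9 - 3*(-3)) = -18*(-9 + 9) = -18*0 = 0)
q + 90*((10 + 10)*(8 + 11)) = 0 + 90*((10 + 10)*(8 + 11)) = 0 + 90*(20*19) = 0 + 90*380 = 0 + 34200 = 34200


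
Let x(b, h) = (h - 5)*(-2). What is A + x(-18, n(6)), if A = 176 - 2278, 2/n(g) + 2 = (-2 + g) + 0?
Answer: -2094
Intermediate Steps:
n(g) = 2/(-4 + g) (n(g) = 2/(-2 + ((-2 + g) + 0)) = 2/(-2 + (-2 + g)) = 2/(-4 + g))
x(b, h) = 10 - 2*h (x(b, h) = (-5 + h)*(-2) = 10 - 2*h)
A = -2102
A + x(-18, n(6)) = -2102 + (10 - 4/(-4 + 6)) = -2102 + (10 - 4/2) = -2102 + (10 - 2*1) = -2102 + (10 - 2) = -2102 + 8 = -2094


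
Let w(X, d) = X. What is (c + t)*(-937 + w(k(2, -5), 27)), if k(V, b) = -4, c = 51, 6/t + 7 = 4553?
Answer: -109086366/2273 ≈ -47992.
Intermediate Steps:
t = 3/2273 (t = 6/(-7 + 4553) = 6/4546 = 6*(1/4546) = 3/2273 ≈ 0.0013198)
(c + t)*(-937 + w(k(2, -5), 27)) = (51 + 3/2273)*(-937 - 4) = (115926/2273)*(-941) = -109086366/2273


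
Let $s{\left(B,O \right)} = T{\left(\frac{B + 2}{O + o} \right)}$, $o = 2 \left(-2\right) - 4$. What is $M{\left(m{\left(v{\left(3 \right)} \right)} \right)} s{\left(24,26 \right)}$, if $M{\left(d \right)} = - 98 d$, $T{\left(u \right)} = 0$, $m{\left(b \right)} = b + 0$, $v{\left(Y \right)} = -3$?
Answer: $0$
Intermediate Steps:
$o = -8$ ($o = -4 - 4 = -8$)
$m{\left(b \right)} = b$
$s{\left(B,O \right)} = 0$
$M{\left(m{\left(v{\left(3 \right)} \right)} \right)} s{\left(24,26 \right)} = \left(-98\right) \left(-3\right) 0 = 294 \cdot 0 = 0$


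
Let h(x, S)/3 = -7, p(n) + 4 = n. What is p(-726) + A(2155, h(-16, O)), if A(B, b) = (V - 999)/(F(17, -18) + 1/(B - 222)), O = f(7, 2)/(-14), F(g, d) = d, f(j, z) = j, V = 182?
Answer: -23819629/34793 ≈ -684.61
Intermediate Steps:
p(n) = -4 + n
O = -1/2 (O = 7/(-14) = 7*(-1/14) = -1/2 ≈ -0.50000)
h(x, S) = -21 (h(x, S) = 3*(-7) = -21)
A(B, b) = -817/(-18 + 1/(-222 + B)) (A(B, b) = (182 - 999)/(-18 + 1/(B - 222)) = -817/(-18 + 1/(-222 + B)))
p(-726) + A(2155, h(-16, O)) = (-4 - 726) + 817*(222 - 1*2155)/(3997 - 18*2155) = -730 + 817*(222 - 2155)/(3997 - 38790) = -730 + 817*(-1933)/(-34793) = -730 + 817*(-1/34793)*(-1933) = -730 + 1579261/34793 = -23819629/34793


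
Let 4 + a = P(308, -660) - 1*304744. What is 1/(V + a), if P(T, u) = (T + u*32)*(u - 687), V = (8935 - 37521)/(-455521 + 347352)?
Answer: 108169/2999419960290 ≈ 3.6063e-8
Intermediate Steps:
V = 28586/108169 (V = -28586/(-108169) = -28586*(-1/108169) = 28586/108169 ≈ 0.26427)
P(T, u) = (-687 + u)*(T + 32*u) (P(T, u) = (T + 32*u)*(-687 + u) = (-687 + u)*(T + 32*u))
a = 27729016 (a = -4 + ((-21984*(-660) - 687*308 + 32*(-660)**2 + 308*(-660)) - 1*304744) = -4 + ((14509440 - 211596 + 32*435600 - 203280) - 304744) = -4 + ((14509440 - 211596 + 13939200 - 203280) - 304744) = -4 + (28033764 - 304744) = -4 + 27729020 = 27729016)
1/(V + a) = 1/(28586/108169 + 27729016) = 1/(2999419960290/108169) = 108169/2999419960290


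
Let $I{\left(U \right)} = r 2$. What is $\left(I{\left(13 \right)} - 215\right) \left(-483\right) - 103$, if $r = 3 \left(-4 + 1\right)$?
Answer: $112436$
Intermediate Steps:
$r = -9$ ($r = 3 \left(-3\right) = -9$)
$I{\left(U \right)} = -18$ ($I{\left(U \right)} = \left(-9\right) 2 = -18$)
$\left(I{\left(13 \right)} - 215\right) \left(-483\right) - 103 = \left(-18 - 215\right) \left(-483\right) - 103 = \left(-233\right) \left(-483\right) - 103 = 112539 - 103 = 112436$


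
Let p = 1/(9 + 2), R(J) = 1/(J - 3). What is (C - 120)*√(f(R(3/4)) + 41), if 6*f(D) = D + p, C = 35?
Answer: -85*√1605054/198 ≈ -543.87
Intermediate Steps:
R(J) = 1/(-3 + J)
p = 1/11 ≈ 0.090909
f(D) = 1/66 + D/6 (f(D) = (D + 1/11)/6 = (1/11 + D)/6 = 1/66 + D/6)
(C - 120)*√(f(R(3/4)) + 41) = (35 - 120)*√((1/66 + 1/(6*(-3 + 3/4))) + 41) = -85*√((1/66 + 1/(6*(-3 + 3*(¼)))) + 41) = -85*√((1/66 + 1/(6*(-3 + ¾))) + 41) = -85*√((1/66 + 1/(6*(-9/4))) + 41) = -85*√((1/66 + (⅙)*(-4/9)) + 41) = -85*√((1/66 - 2/27) + 41) = -85*√(-35/594 + 41) = -85*√1605054/198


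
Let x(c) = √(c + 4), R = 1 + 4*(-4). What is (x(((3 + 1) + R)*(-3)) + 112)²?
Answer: (112 + √37)² ≈ 13944.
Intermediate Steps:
R = -15 (R = 1 - 16 = -15)
x(c) = √(4 + c)
(x(((3 + 1) + R)*(-3)) + 112)² = (√(4 + ((3 + 1) - 15)*(-3)) + 112)² = (√(4 + (4 - 15)*(-3)) + 112)² = (√(4 - 11*(-3)) + 112)² = (√(4 + 33) + 112)² = (√37 + 112)² = (112 + √37)²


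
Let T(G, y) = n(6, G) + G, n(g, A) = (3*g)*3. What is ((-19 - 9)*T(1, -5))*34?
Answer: -52360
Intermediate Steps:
n(g, A) = 9*g
T(G, y) = 54 + G (T(G, y) = 9*6 + G = 54 + G)
((-19 - 9)*T(1, -5))*34 = ((-19 - 9)*(54 + 1))*34 = -28*55*34 = -1540*34 = -52360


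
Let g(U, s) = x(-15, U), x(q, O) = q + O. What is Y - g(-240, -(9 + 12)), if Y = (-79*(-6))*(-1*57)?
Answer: -26763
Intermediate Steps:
Y = -27018 (Y = 474*(-57) = -27018)
x(q, O) = O + q
g(U, s) = -15 + U (g(U, s) = U - 15 = -15 + U)
Y - g(-240, -(9 + 12)) = -27018 - (-15 - 240) = -27018 - 1*(-255) = -27018 + 255 = -26763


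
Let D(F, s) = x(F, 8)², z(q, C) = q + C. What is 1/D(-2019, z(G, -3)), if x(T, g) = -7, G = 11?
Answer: 1/49 ≈ 0.020408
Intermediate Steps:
z(q, C) = C + q
D(F, s) = 49 (D(F, s) = (-7)² = 49)
1/D(-2019, z(G, -3)) = 1/49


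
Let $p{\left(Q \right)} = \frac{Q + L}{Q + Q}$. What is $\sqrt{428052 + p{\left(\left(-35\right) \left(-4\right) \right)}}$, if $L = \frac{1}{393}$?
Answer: $\frac{\sqrt{1295800699248510}}{55020} \approx 654.26$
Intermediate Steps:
$L = \frac{1}{393} \approx 0.0025445$
$p{\left(Q \right)} = \frac{\frac{1}{393} + Q}{2 Q}$ ($p{\left(Q \right)} = \frac{Q + \frac{1}{393}}{Q + Q} = \frac{\frac{1}{393} + Q}{2 Q}$)
$\sqrt{428052 + p{\left(\left(-35\right) \left(-4\right) \right)}} = \sqrt{428052 + \frac{1 + 393 \left(\left(-35\right) \left(-4\right)\right)}{786 \left(\left(-35\right) \left(-4\right)\right)}} = \sqrt{428052 + \frac{1 + 393 \cdot 140}{786 \cdot 140}} = \sqrt{428052 + \frac{1}{786} \cdot \frac{1}{140} \left(1 + 55020\right)} = \sqrt{428052 + \frac{1}{786} \cdot \frac{1}{140} \cdot 55021} = \sqrt{428052 + \frac{55021}{110040}} = \sqrt{\frac{47102897101}{110040}} = \frac{\sqrt{1295800699248510}}{55020}$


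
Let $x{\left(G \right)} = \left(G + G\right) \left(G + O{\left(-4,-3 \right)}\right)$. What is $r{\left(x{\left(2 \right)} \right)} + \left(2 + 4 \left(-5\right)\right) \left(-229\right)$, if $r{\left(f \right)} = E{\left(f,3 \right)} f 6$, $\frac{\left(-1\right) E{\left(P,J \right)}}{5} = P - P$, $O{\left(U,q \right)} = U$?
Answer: $4122$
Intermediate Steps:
$E{\left(P,J \right)} = 0$ ($E{\left(P,J \right)} = - 5 \left(P - P\right) = \left(-5\right) 0 = 0$)
$x{\left(G \right)} = 2 G \left(-4 + G\right)$ ($x{\left(G \right)} = \left(G + G\right) \left(G - 4\right) = 2 G \left(-4 + G\right)$)
$r{\left(f \right)} = 0$ ($r{\left(f \right)} = 0 f 6 = 0 \cdot 6 = 0$)
$r{\left(x{\left(2 \right)} \right)} + \left(2 + 4 \left(-5\right)\right) \left(-229\right) = 0 + \left(2 + 4 \left(-5\right)\right) \left(-229\right) = 0 + \left(2 - 20\right) \left(-229\right) = 0 - -4122 = 0 + 4122 = 4122$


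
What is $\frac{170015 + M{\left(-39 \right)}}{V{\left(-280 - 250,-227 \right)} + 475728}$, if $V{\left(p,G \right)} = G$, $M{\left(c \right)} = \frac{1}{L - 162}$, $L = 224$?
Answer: $\frac{10540931}{29481062} \approx 0.35755$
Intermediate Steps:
$M{\left(c \right)} = \frac{1}{62}$ ($M{\left(c \right)} = \frac{1}{224 - 162} = \frac{1}{62}$)
$\frac{170015 + M{\left(-39 \right)}}{V{\left(-280 - 250,-227 \right)} + 475728} = \frac{170015 + \frac{1}{62}}{-227 + 475728} = \frac{10540931}{62 \cdot 475501} = \frac{10540931}{62} \cdot \frac{1}{475501} = \frac{10540931}{29481062}$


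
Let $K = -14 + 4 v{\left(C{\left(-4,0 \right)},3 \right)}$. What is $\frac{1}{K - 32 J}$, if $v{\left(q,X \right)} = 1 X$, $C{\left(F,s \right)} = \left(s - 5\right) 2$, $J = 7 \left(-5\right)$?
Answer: $\frac{1}{1118} \approx 0.00089445$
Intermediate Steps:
$J = -35$
$C{\left(F,s \right)} = -10 + 2 s$ ($C{\left(F,s \right)} = \left(-5 + s\right) 2 = -10 + 2 s$)
$v{\left(q,X \right)} = X$
$K = -2$ ($K = -14 + 4 \cdot 3 = -14 + 12 = -2$)
$\frac{1}{K - 32 J} = \frac{1}{-2 - -1120} = \frac{1}{-2 + 1120} = \frac{1}{1118}$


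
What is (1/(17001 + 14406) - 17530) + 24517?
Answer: 219440710/31407 ≈ 6987.0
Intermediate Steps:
(1/(17001 + 14406) - 17530) + 24517 = (1/31407 - 17530) + 24517 = -550564709/31407 + 24517 = 219440710/31407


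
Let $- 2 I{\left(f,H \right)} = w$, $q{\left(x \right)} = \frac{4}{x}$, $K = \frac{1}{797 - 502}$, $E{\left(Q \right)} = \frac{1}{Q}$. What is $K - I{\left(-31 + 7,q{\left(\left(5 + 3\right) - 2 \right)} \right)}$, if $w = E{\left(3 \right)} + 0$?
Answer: $\frac{301}{1770} \approx 0.17006$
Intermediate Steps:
$K = \frac{1}{295} \approx 0.0033898$
$w = \frac{1}{3}$ ($w = \frac{1}{3} + 0 = \frac{1}{3} \approx 0.33333$)
$I{\left(f,H \right)} = - \frac{1}{6}$ ($I{\left(f,H \right)} = \left(- \frac{1}{2}\right) \frac{1}{3} = - \frac{1}{6}$)
$K - I{\left(-31 + 7,q{\left(\left(5 + 3\right) - 2 \right)} \right)} = \frac{1}{295} - - \frac{1}{6} = \frac{1}{295} + \frac{1}{6} = \frac{301}{1770}$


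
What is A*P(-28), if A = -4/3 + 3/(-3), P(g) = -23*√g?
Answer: 322*I*√7/3 ≈ 283.98*I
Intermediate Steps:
A = -7/3 (A = -4*⅓ + 3*(-⅓) = -4/3 - 1 = -7/3 ≈ -2.3333)
A*P(-28) = -(-161)*√(-28)/3 = -(-161)*2*I*√7/3 = -(-322)*I*√7/3 = 322*I*√7/3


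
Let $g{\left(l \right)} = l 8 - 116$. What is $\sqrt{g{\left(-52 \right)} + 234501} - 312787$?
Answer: $-312787 + \sqrt{233969} \approx -3.123 \cdot 10^{5}$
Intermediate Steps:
$g{\left(l \right)} = -116 + 8 l$ ($g{\left(l \right)} = 8 l - 116 = -116 + 8 l$)
$\sqrt{g{\left(-52 \right)} + 234501} - 312787 = \sqrt{\left(-116 + 8 \left(-52\right)\right) + 234501} - 312787 = \sqrt{\left(-116 - 416\right) + 234501} - 312787 = \sqrt{-532 + 234501} - 312787 = \sqrt{233969} - 312787 = -312787 + \sqrt{233969}$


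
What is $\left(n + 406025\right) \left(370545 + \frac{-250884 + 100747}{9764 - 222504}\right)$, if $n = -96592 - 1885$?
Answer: $\frac{6060994016690619}{53185} \approx 1.1396 \cdot 10^{11}$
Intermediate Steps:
$n = -98477$ ($n = -96592 - 1885 = -98477$)
$\left(n + 406025\right) \left(370545 + \frac{-250884 + 100747}{9764 - 222504}\right) = \left(-98477 + 406025\right) \left(370545 + \frac{-250884 + 100747}{9764 - 222504}\right) = 307548 \left(370545 - \frac{150137}{-212740}\right) = 307548 \left(370545 - - \frac{150137}{212740}\right) = 307548 \left(370545 + \frac{150137}{212740}\right) = 307548 \cdot \frac{78829893437}{212740} = \frac{6060994016690619}{53185}$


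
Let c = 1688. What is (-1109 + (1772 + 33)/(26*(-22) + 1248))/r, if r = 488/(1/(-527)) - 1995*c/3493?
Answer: 373191621/87076847104 ≈ 0.0042858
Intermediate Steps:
r = -128811904/499 (r = 488/(1/(-527)) - 1995/(3493/1688) = 488/(-1/527) - 1995/(3493*(1/1688)) = 488*(-527) - 1995/3493/1688 = -257176 - 1995*1688/3493 = -257176 - 481080/499 = -128811904/499 ≈ -2.5814e+5)
(-1109 + (1772 + 33)/(26*(-22) + 1248))/r = (-1109 + (1772 + 33)/(26*(-22) + 1248))/(-128811904/499) = (-1109 + 1805/(-572 + 1248))*(-499/128811904) = (-1109 + 1805/676)*(-499/128811904) = -747879/676*(-499/128811904) = 373191621/87076847104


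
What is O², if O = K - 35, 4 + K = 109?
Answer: 4900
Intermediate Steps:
K = 105 (K = -4 + 109 = 105)
O = 70 (O = 105 - 35 = 70)
O² = 70² = 4900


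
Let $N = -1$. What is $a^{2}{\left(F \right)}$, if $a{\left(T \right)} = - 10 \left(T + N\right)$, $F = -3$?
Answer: $1600$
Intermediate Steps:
$a{\left(T \right)} = 10 - 10 T$ ($a{\left(T \right)} = - 10 \left(T - 1\right) = - 10 \left(-1 + T\right) = 10 - 10 T$)
$a^{2}{\left(F \right)} = \left(10 - -30\right)^{2} = \left(10 + 30\right)^{2} = 40^{2} = 1600$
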